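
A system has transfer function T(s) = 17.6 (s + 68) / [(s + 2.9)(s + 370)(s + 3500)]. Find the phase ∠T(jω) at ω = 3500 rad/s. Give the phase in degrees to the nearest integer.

-130°

∠(j3500 + 68) = arctan(3500/68) = 88.89°
∠(j3500 + 2.9) = arctan(3500/2.9) = 89.95°
∠(j3500 + 370) = arctan(3500/370) = 83.97°
∠(j3500 + 3500) = arctan(3500/3500) = 45.00°
∠T(j3500) = 88.89° − (89.95° + 83.97° + 45.00°) = -130.03°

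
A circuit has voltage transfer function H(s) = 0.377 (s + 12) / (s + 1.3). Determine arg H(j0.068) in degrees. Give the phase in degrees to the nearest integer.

-3°

∠(j0.068 + 12) = arctan(0.068/12) = 0.32°
∠(j0.068 + 1.3) = arctan(0.068/1.3) = 2.99°
∠H(j0.068) = 0.32° − 2.99° = -2.67°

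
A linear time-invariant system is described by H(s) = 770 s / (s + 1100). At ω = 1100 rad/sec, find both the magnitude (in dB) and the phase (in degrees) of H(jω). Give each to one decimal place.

|j1100| = 1100
|j1100 + 1100| = √(1100² + 1100²) = 1556
|H(j1100)| = 770 × 1100 / 1556 = 544.47
20 log₁₀(544.47) = 54.72 dB
∠(j1100) = 90.00°
∠(j1100 + 1100) = arctan(1100/1100) = 45.00°
∠H(j1100) = 90.00° − 45.00° = 45.00°

|H| = 54.7 dB, ∠H = 45.0°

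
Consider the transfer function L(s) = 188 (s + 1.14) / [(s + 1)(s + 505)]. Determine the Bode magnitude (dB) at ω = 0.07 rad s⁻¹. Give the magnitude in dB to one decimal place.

-7.4 dB

|j0.07 + 1.14| = √(0.07² + 1.14²) = 1.142
|j0.07 + 1| = √(0.07² + 1²) = 1.002
|j0.07 + 505| = √(0.07² + 505²) = 505
|L(j0.07)| = 188 × 1.142 / (1.002 × 505) = 0.42416
20 log₁₀(0.42416) = -7.45 dB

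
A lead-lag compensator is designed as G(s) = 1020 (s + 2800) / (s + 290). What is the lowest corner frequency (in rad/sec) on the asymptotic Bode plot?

290 rad/sec

Break frequencies occur at each pole and zero magnitude: 290 rad/sec, 2800 rad/sec.
The lowest is 290 rad/sec.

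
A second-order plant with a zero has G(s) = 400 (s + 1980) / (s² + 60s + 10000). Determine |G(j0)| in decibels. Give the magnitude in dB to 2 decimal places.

37.97 dB

G(0) = 400 × 1980 / 10000 = 79.2
20 log₁₀(79.2) = 37.975 dB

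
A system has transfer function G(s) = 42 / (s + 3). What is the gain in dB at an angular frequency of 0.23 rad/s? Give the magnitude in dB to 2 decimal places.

|j0.23 + 3| = √(0.23² + 3²) = 3.009
|G(j0.23)| = 42 / 3.009 = 13.959
20 log₁₀(13.959) = 22.897 dB

22.90 dB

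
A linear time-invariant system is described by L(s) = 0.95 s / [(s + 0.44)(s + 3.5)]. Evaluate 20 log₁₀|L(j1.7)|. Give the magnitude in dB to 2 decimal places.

-12.53 dB

|j1.7| = 1.7
|j1.7 + 0.44| = √(1.7² + 0.44²) = 1.756
|j1.7 + 3.5| = √(1.7² + 3.5²) = 3.891
|L(j1.7)| = 0.95 × 1.7 / (1.756 × 3.891) = 0.23636
20 log₁₀(0.23636) = -12.528 dB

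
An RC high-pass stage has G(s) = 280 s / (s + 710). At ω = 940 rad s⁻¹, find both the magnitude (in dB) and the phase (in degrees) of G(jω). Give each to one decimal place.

|G| = 47.0 dB, ∠G = 37.1°

|j940| = 940
|j940 + 710| = √(940² + 710²) = 1178
|G(j940)| = 280 × 940 / 1178 = 223.43
20 log₁₀(223.43) = 46.98 dB
∠(j940) = 90.00°
∠(j940 + 710) = arctan(940/710) = 52.94°
∠G(j940) = 90.00° − 52.94° = 37.06°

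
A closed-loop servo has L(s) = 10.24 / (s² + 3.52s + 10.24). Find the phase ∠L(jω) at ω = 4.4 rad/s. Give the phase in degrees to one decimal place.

∠[(j4.4)² + 3.52(j4.4) + 10.24] = ∠[-9.12 + j15.488] = 120.49°
∠L(j4.4) = −120.49° = -120.49°

-120.5°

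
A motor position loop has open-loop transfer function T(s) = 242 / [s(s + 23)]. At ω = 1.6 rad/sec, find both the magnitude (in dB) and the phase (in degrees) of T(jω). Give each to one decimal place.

|j1.6 + 23| = √(1.6² + 23²) = 23.06
|j1.6| = 1.6
|T(j1.6)| = 242 / (23.06 × 1.6) = 6.5602
20 log₁₀(6.5602) = 16.34 dB
∠(j1.6 + 23) = arctan(1.6/23) = 3.98°
∠(j1.6) = 90.00°
∠T(j1.6) = − (3.98° + 90.00°) = -93.98°

|T| = 16.3 dB, ∠T = -94.0 deg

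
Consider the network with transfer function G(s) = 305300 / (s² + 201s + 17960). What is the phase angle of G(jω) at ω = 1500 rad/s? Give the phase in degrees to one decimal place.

-172.3°

∠[(j1500)² + 201(j1500) + 17960] = ∠[-2.232e+06 + j3.015e+05] = 172.31°
∠G(j1500) = −172.31° = -172.31°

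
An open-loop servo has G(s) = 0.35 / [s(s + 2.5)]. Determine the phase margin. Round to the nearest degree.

87°

Gain crossover: |G(jω)| = 1 at ω ≈ 0.14 rad/s.
∠G(j0.14) = −90° − arctan(0.14/2.5) ≈ -93.20°
PM = 180° + (-93.20°) = 86.80°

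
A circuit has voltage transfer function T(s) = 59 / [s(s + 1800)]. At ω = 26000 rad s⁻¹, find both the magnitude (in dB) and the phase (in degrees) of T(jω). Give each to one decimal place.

|T| = -141.2 dB, ∠T = -176.0°

|j26000 + 1800| = √(26000² + 1800²) = 2.606e+04
|j26000| = 2.6e+04
|T(j26000)| = 59 / (2.606e+04 × 2.6e+04) = 8.707e-08
20 log₁₀(8.707e-08) = -141.20 dB
∠(j26000 + 1800) = arctan(26000/1800) = 86.04°
∠(j26000) = 90.00°
∠T(j26000) = − (86.04° + 90.00°) = -176.04°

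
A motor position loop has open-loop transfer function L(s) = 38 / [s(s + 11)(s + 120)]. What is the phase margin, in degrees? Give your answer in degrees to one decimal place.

Gain crossover: |L(jω)| = 1 at ω ≈ 0.0288 rad s⁻¹.
∠L(j0.0288) = −90° − arctan(0.0288/11) − arctan(0.0288/120) ≈ -90.16°
PM = 180° + (-90.16°) = 89.84°

89.8°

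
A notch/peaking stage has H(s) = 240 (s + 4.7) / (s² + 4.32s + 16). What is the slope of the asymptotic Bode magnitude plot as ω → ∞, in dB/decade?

With 1 zero and 2 poles, the high-frequency asymptotic slope is 20 × (1 − 2) = -20 dB/decade.

-20 dB/decade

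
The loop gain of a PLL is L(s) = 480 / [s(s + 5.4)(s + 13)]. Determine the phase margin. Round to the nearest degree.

Gain crossover: |L(jω)| = 1 at ω ≈ 4.8 rad/s.
∠L(j4.8) = −90° − arctan(4.8/5.4) − arctan(4.8/13) ≈ -151.86°
PM = 180° + (-151.86°) = 28.14°

28°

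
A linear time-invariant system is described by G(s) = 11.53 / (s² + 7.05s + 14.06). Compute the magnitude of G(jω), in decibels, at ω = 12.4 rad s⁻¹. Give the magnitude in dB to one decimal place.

-23.1 dB

|(j12.4)² + 7.05(j12.4) + 14.06| = |-139.7 + j87.42| = 164.8
|G(j12.4)| = 11.53 / 164.8 = 0.069964
20 log₁₀(0.069964) = -23.10 dB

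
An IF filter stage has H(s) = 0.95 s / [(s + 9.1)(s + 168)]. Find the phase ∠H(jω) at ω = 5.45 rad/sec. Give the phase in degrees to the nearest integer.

57 deg

∠(j5.45) = 90.00°
∠(j5.45 + 9.1) = arctan(5.45/9.1) = 30.92°
∠(j5.45 + 168) = arctan(5.45/168) = 1.86°
∠H(j5.45) = 90.00° − (30.92° + 1.86°) = 57.22°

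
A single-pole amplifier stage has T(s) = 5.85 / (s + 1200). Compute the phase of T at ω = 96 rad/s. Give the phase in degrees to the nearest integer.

∠(j96 + 1200) = arctan(96/1200) = 4.57°
∠T(j96) = −4.57° = -4.57°

-5°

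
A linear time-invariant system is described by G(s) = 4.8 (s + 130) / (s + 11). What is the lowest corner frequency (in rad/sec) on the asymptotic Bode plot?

Break frequencies occur at each pole and zero magnitude: 11 rad/sec, 130 rad/sec.
The lowest is 11 rad/sec.

11 rad/sec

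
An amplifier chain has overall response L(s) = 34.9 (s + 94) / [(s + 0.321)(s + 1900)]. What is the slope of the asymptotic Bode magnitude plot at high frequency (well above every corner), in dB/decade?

With 1 zero and 2 poles, the high-frequency asymptotic slope is 20 × (1 − 2) = -20 dB/decade.

-20 dB/decade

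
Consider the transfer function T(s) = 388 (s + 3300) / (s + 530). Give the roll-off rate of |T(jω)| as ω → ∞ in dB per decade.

With 1 zero and 1 pole, the high-frequency asymptotic slope is 20 × (1 − 1) = 0 dB/decade.

0 dB/decade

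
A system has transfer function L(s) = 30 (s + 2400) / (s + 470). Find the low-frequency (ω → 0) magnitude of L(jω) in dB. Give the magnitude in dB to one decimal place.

43.7 dB

L(0) = 30 × 2400 / 470 = 153.19
20 log₁₀(153.19) = 43.70 dB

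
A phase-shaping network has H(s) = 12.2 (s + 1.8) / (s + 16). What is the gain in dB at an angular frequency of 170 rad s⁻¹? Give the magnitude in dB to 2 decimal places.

|j170 + 1.8| = √(170² + 1.8²) = 170
|j170 + 16| = √(170² + 16²) = 170.8
|H(j170)| = 12.2 × 170 / 170.8 = 12.147
20 log₁₀(12.147) = 21.689 dB

21.69 dB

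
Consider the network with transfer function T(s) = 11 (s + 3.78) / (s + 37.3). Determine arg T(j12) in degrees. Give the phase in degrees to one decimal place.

54.7 deg

∠(j12 + 3.78) = arctan(12/3.78) = 72.52°
∠(j12 + 37.3) = arctan(12/37.3) = 17.83°
∠T(j12) = 72.52° − 17.83° = 54.68°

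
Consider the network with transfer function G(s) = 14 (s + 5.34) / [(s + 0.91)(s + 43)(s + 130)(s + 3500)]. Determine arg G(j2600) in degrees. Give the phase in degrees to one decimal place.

-212.9°

∠(j2600 + 5.34) = arctan(2600/5.34) = 89.88°
∠(j2600 + 0.91) = arctan(2600/0.91) = 89.98°
∠(j2600 + 43) = arctan(2600/43) = 89.05°
∠(j2600 + 130) = arctan(2600/130) = 87.14°
∠(j2600 + 3500) = arctan(2600/3500) = 36.61°
∠G(j2600) = 89.88° − (89.98° + 89.05° + 87.14° + 36.61°) = -212.89°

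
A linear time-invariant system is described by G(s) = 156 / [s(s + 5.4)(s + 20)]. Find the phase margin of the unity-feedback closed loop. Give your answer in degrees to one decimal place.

71.5°

Gain crossover: |G(jω)| = 1 at ω ≈ 1.4 rad/s.
∠G(j1.4) = −90° − arctan(1.4/5.4) − arctan(1.4/20) ≈ -108.48°
PM = 180° + (-108.48°) = 71.52°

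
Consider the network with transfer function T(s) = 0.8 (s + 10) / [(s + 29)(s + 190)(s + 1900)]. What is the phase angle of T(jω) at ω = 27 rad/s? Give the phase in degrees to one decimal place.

∠(j27 + 10) = arctan(27/10) = 69.68°
∠(j27 + 29) = arctan(27/29) = 42.95°
∠(j27 + 190) = arctan(27/190) = 8.09°
∠(j27 + 1900) = arctan(27/1900) = 0.81°
∠T(j27) = 69.68° − (42.95° + 8.09° + 0.81°) = 17.82°

17.8 deg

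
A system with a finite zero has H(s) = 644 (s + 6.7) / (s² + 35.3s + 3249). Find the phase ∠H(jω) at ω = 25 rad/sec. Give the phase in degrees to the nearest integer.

∠(j25 + 6.7) = arctan(25/6.7) = 75.00°
∠[(j25)² + 35.3(j25) + 3249] = ∠[2624 + j882.5] = 18.59°
∠H(j25) = 75.00° − 18.59° = 56.41°

56°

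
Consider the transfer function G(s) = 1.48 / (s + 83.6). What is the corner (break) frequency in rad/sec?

The single real pole at s = −83.6 gives a corner at ω = 83.6 rad/sec.

83.6 rad/sec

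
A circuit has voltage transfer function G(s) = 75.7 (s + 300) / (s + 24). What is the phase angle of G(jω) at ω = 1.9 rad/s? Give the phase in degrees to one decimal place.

∠(j1.9 + 300) = arctan(1.9/300) = 0.36°
∠(j1.9 + 24) = arctan(1.9/24) = 4.53°
∠G(j1.9) = 0.36° − 4.53° = -4.16°

-4.2°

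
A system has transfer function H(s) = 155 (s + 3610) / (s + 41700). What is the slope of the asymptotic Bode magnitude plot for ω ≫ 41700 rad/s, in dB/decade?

0 dB/decade

With 1 zero and 1 pole, the high-frequency asymptotic slope is 20 × (1 − 1) = 0 dB/decade.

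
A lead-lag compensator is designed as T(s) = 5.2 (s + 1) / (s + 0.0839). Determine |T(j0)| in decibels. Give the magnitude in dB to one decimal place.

35.8 dB

T(0) = 5.2 × 1 / 0.0839 = 61.979
20 log₁₀(61.979) = 35.84 dB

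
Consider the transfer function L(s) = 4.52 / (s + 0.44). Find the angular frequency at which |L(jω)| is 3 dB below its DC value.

0.44 rad/s

For a single-pole low-pass, the −3 dB point is at the pole: ω = 0.44 rad/s.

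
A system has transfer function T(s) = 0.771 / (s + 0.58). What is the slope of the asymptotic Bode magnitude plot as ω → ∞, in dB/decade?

With 0 zeros and 1 pole, the high-frequency asymptotic slope is 20 × (0 − 1) = -20 dB/decade.

-20 dB/decade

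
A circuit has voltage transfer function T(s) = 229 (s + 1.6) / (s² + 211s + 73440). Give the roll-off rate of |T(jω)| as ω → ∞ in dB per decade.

-20 dB/decade

With 1 zero and 2 poles, the high-frequency asymptotic slope is 20 × (1 − 2) = -20 dB/decade.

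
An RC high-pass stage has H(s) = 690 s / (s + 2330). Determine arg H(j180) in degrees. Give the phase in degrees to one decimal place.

∠(j180) = 90.00°
∠(j180 + 2330) = arctan(180/2330) = 4.42°
∠H(j180) = 90.00° − 4.42° = 85.58°

85.6°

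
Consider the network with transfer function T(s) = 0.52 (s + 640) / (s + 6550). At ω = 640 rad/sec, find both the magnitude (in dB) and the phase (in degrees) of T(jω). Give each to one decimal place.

|j640 + 640| = √(640² + 640²) = 905.1
|j640 + 6550| = √(640² + 6550²) = 6581
|T(j640)| = 0.52 × 905.1 / 6581 = 0.071514
20 log₁₀(0.071514) = -22.91 dB
∠(j640 + 640) = arctan(640/640) = 45.00°
∠(j640 + 6550) = arctan(640/6550) = 5.58°
∠T(j640) = 45.00° − 5.58° = 39.42°

|T| = -22.9 dB, ∠T = 39.4°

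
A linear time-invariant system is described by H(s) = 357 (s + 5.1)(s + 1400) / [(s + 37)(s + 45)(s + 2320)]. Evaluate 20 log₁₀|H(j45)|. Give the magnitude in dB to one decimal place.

|j45 + 5.1| = √(45² + 5.1²) = 45.29
|j45 + 1400| = √(45² + 1400²) = 1401
|j45 + 37| = √(45² + 37²) = 58.26
|j45 + 45| = √(45² + 45²) = 63.64
|j45 + 2320| = √(45² + 2320²) = 2320
|H(j45)| = 357 × 45.29 × 1401 / (58.26 × 63.64 × 2320) = 2.6324
20 log₁₀(2.6324) = 8.41 dB

8.4 dB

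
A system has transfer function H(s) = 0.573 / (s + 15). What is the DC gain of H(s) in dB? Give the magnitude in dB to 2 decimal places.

H(0) = 0.573 / 15 = 0.0382
20 log₁₀(0.0382) = -28.359 dB

-28.36 dB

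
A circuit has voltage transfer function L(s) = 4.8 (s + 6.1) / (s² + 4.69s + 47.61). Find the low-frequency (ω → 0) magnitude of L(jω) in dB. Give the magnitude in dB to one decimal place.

-4.2 dB

L(0) = 4.8 × 6.1 / 47.61 = 0.615
20 log₁₀(0.615) = -4.22 dB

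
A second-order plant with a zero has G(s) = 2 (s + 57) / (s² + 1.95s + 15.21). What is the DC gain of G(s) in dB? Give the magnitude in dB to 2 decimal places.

G(0) = 2 × 57 / 15.21 = 7.4951
20 log₁₀(7.4951) = 17.496 dB

17.50 dB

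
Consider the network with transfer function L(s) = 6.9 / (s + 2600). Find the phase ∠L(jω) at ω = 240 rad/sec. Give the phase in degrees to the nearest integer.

∠(j240 + 2600) = arctan(240/2600) = 5.27°
∠L(j240) = −5.27° = -5.27°

-5 deg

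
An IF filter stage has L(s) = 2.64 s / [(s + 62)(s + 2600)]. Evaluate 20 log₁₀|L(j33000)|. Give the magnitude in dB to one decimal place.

-82.0 dB

|j33000| = 3.3e+04
|j33000 + 62| = √(33000² + 62²) = 3.3e+04
|j33000 + 2600| = √(33000² + 2600²) = 3.31e+04
|L(j33000)| = 2.64 × 3.3e+04 / (3.3e+04 × 3.31e+04) = 7.9753e-05
20 log₁₀(7.9753e-05) = -81.97 dB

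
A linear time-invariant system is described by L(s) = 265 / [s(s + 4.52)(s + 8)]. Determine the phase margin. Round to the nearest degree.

Gain crossover: |L(jω)| = 1 at ω ≈ 4.52 rad/s.
∠L(j4.52) = −90° − arctan(4.52/4.52) − arctan(4.52/8) ≈ -164.41°
PM = 180° + (-164.41°) = 15.59°

16°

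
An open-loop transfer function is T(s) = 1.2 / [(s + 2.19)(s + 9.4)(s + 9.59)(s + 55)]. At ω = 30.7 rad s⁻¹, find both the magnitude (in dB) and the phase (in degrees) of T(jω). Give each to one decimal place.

|T| = -124.4 dB, ∠T = -260.7°

|j30.7 + 2.19| = √(30.7² + 2.19²) = 30.78
|j30.7 + 9.4| = √(30.7² + 9.4²) = 32.11
|j30.7 + 9.59| = √(30.7² + 9.59²) = 32.16
|j30.7 + 55| = √(30.7² + 55²) = 62.99
|T(j30.7)| = 1.2 / (30.78 × 32.11 × 32.16 × 62.99) = 5.9942e-07
20 log₁₀(5.9942e-07) = -124.45 dB
∠(j30.7 + 2.19) = arctan(30.7/2.19) = 85.92°
∠(j30.7 + 9.4) = arctan(30.7/9.4) = 72.98°
∠(j30.7 + 9.59) = arctan(30.7/9.59) = 72.65°
∠(j30.7 + 55) = arctan(30.7/55) = 29.17°
∠T(j30.7) = − (85.92° + 72.98° + 72.65° + 29.17°) = -260.72°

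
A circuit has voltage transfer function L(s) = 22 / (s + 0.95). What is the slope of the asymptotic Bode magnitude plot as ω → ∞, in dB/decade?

-20 dB/decade

With 0 zeros and 1 pole, the high-frequency asymptotic slope is 20 × (0 − 1) = -20 dB/decade.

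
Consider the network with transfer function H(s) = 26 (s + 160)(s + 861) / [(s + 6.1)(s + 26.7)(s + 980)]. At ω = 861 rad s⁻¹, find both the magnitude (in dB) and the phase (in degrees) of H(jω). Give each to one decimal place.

|H| = -30.9 dB, ∠H = -94.6°

|j861 + 160| = √(861² + 160²) = 875.7
|j861 + 861| = √(861² + 861²) = 1218
|j861 + 6.1| = √(861² + 6.1²) = 861
|j861 + 26.7| = √(861² + 26.7²) = 861.4
|j861 + 980| = √(861² + 980²) = 1305
|H(j861)| = 26 × 875.7 × 1218 / (861 × 861.4 × 1305) = 0.028655
20 log₁₀(0.028655) = -30.86 dB
∠(j861 + 160) = arctan(861/160) = 79.47°
∠(j861 + 861) = arctan(861/861) = 45.00°
∠(j861 + 6.1) = arctan(861/6.1) = 89.59°
∠(j861 + 26.7) = arctan(861/26.7) = 88.22°
∠(j861 + 980) = arctan(861/980) = 41.30°
∠H(j861) = 79.47° + 45.00° − (89.59° + 88.22° + 41.30°) = -94.65°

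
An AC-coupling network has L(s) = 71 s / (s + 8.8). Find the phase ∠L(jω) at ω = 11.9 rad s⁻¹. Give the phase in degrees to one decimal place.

36.5°

∠(j11.9) = 90.00°
∠(j11.9 + 8.8) = arctan(11.9/8.8) = 53.52°
∠L(j11.9) = 90.00° − 53.52° = 36.48°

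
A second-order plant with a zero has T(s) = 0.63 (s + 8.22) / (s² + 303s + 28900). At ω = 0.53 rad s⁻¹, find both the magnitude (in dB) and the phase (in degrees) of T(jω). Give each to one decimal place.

|j0.53 + 8.22| = √(0.53² + 8.22²) = 8.237
|(j0.53)² + 303(j0.53) + 28900| = |28900 + j160.59| = 2.89e+04
|T(j0.53)| = 0.63 × 8.237 / 2.89e+04 = 0.00017956
20 log₁₀(0.00017956) = -74.92 dB
∠(j0.53 + 8.22) = arctan(0.53/8.22) = 3.69°
∠[(j0.53)² + 303(j0.53) + 28900] = ∠[28900 + j160.59] = 0.32°
∠T(j0.53) = 3.69° − 0.32° = 3.37°

|T| = -74.9 dB, ∠T = 3.4°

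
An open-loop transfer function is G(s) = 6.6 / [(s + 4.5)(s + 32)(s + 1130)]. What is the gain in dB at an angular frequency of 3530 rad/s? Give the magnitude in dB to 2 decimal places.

|j3530 + 4.5| = √(3530² + 4.5²) = 3530
|j3530 + 32| = √(3530² + 32²) = 3530
|j3530 + 1130| = √(3530² + 1130²) = 3706
|G(j3530)| = 6.6 / (3530 × 3530 × 3706) = 1.429e-10
20 log₁₀(1.429e-10) = -196.900 dB

-196.90 dB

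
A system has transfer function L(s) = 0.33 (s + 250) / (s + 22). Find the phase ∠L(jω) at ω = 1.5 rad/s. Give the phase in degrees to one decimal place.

∠(j1.5 + 250) = arctan(1.5/250) = 0.34°
∠(j1.5 + 22) = arctan(1.5/22) = 3.90°
∠L(j1.5) = 0.34° − 3.90° = -3.56°

-3.6°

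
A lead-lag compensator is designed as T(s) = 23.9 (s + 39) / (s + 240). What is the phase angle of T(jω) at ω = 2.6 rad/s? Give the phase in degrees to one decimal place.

3.2°

∠(j2.6 + 39) = arctan(2.6/39) = 3.81°
∠(j2.6 + 240) = arctan(2.6/240) = 0.62°
∠T(j2.6) = 3.81° − 0.62° = 3.19°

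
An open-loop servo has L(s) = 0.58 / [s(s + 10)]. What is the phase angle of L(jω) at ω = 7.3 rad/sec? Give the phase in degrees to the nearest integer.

∠(j7.3 + 10) = arctan(7.3/10) = 36.13°
∠(j7.3) = 90.00°
∠L(j7.3) = − (36.13° + 90.00°) = -126.13°

-126°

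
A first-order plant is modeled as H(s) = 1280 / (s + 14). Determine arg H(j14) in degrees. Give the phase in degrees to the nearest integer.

-45 deg

∠(j14 + 14) = arctan(14/14) = 45.00°
∠H(j14) = −45.00° = -45.00°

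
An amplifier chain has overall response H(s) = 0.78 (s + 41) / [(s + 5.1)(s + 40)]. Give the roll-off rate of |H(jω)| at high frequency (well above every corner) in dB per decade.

-20 dB/decade

With 1 zero and 2 poles, the high-frequency asymptotic slope is 20 × (1 − 2) = -20 dB/decade.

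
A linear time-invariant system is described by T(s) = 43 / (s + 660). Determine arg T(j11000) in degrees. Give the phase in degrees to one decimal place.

∠(j11000 + 660) = arctan(11000/660) = 86.57°
∠T(j11000) = −86.57° = -86.57°

-86.6 deg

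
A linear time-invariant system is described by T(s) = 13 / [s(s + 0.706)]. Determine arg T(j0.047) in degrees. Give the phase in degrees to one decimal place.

-93.8 deg

∠(j0.047 + 0.706) = arctan(0.047/0.706) = 3.81°
∠(j0.047) = 90.00°
∠T(j0.047) = − (3.81° + 90.00°) = -93.81°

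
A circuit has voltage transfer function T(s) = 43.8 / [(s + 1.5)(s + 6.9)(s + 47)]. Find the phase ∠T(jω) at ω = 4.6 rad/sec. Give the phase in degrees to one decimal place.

-111.2°

∠(j4.6 + 1.5) = arctan(4.6/1.5) = 71.94°
∠(j4.6 + 6.9) = arctan(4.6/6.9) = 33.69°
∠(j4.6 + 47) = arctan(4.6/47) = 5.59°
∠T(j4.6) = − (71.94° + 33.69° + 5.59°) = -111.22°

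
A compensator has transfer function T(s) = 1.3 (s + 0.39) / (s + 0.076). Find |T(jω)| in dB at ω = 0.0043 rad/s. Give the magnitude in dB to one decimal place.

16.5 dB

|j0.0043 + 0.39| = √(0.0043² + 0.39²) = 0.39
|j0.0043 + 0.076| = √(0.0043² + 0.076²) = 0.07612
|T(j0.0043)| = 1.3 × 0.39 / 0.07612 = 6.6608
20 log₁₀(6.6608) = 16.47 dB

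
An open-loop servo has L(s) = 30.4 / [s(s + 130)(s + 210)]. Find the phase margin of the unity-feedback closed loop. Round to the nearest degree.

Gain crossover: |L(jω)| = 1 at ω ≈ 0.00111 rad/sec.
∠L(j0.00111) = −90° − arctan(0.00111/130) − arctan(0.00111/210) ≈ -90.00°
PM = 180° + (-90.00°) = 90.00°

90 deg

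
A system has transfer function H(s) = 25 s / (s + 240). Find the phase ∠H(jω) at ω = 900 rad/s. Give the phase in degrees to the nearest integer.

15°

∠(j900) = 90.00°
∠(j900 + 240) = arctan(900/240) = 75.07°
∠H(j900) = 90.00° − 75.07° = 14.93°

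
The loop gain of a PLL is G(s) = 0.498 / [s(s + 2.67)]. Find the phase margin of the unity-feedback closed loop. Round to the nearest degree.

86 deg

Gain crossover: |G(jω)| = 1 at ω ≈ 0.186 rad/sec.
∠G(j0.186) = −90° − arctan(0.186/2.67) ≈ -93.99°
PM = 180° + (-93.99°) = 86.01°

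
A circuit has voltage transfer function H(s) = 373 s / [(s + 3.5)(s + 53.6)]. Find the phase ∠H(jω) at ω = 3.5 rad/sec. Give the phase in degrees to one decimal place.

∠(j3.5) = 90.00°
∠(j3.5 + 3.5) = arctan(3.5/3.5) = 45.00°
∠(j3.5 + 53.6) = arctan(3.5/53.6) = 3.74°
∠H(j3.5) = 90.00° − (45.00° + 3.74°) = 41.26°

41.3 deg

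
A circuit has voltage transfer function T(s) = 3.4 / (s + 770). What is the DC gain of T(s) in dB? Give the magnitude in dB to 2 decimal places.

-47.10 dB

T(0) = 3.4 / 770 = 0.0044156
20 log₁₀(0.0044156) = -47.100 dB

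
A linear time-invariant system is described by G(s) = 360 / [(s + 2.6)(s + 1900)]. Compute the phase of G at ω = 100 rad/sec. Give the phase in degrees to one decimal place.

-91.5°

∠(j100 + 2.6) = arctan(100/2.6) = 88.51°
∠(j100 + 1900) = arctan(100/1900) = 3.01°
∠G(j100) = − (88.51° + 3.01°) = -91.52°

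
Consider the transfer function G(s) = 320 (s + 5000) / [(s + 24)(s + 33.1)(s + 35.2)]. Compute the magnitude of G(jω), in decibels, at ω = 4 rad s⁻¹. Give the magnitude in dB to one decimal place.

|j4 + 5000| = √(4² + 5000²) = 5000
|j4 + 24| = √(4² + 24²) = 24.33
|j4 + 33.1| = √(4² + 33.1²) = 33.34
|j4 + 35.2| = √(4² + 35.2²) = 35.43
|G(j4)| = 320 × 5000 / (24.33 × 33.34 × 35.43) = 55.674
20 log₁₀(55.674) = 34.91 dB

34.9 dB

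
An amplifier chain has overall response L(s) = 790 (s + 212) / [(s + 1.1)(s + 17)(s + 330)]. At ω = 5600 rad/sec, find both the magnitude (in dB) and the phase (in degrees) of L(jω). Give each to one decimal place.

|L| = -92.0 dB, ∠L = -178.6 deg

|j5600 + 212| = √(5600² + 212²) = 5604
|j5600 + 1.1| = √(5600² + 1.1²) = 5600
|j5600 + 17| = √(5600² + 17²) = 5600
|j5600 + 330| = √(5600² + 330²) = 5610
|L(j5600)| = 790 × 5604 / (5600 × 5600 × 5610) = 2.5166e-05
20 log₁₀(2.5166e-05) = -91.98 dB
∠(j5600 + 212) = arctan(5600/212) = 87.83°
∠(j5600 + 1.1) = arctan(5600/1.1) = 89.99°
∠(j5600 + 17) = arctan(5600/17) = 89.83°
∠(j5600 + 330) = arctan(5600/330) = 86.63°
∠L(j5600) = 87.83° − (89.99° + 89.83° + 86.63°) = -178.61°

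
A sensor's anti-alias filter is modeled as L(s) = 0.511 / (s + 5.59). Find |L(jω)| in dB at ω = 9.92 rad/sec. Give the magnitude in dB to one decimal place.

-27.0 dB

|j9.92 + 5.59| = √(9.92² + 5.59²) = 11.39
|L(j9.92)| = 0.511 / 11.39 = 0.044877
20 log₁₀(0.044877) = -26.96 dB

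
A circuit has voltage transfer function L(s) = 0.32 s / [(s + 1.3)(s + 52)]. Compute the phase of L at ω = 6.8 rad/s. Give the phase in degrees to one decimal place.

3.4°

∠(j6.8) = 90.00°
∠(j6.8 + 1.3) = arctan(6.8/1.3) = 79.18°
∠(j6.8 + 52) = arctan(6.8/52) = 7.45°
∠L(j6.8) = 90.00° − (79.18° + 7.45°) = 3.37°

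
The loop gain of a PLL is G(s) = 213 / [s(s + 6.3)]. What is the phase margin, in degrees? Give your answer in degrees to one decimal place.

24.3 deg

Gain crossover: |G(jω)| = 1 at ω ≈ 13.9 rad/s.
∠G(j13.9) = −90° − arctan(13.9/6.3) ≈ -155.67°
PM = 180° + (-155.67°) = 24.33°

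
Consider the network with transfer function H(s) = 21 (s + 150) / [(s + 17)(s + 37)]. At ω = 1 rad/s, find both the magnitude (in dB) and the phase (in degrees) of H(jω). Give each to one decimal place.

|H| = 14.0 dB, ∠H = -4.5°

|j1 + 150| = √(1² + 150²) = 150
|j1 + 17| = √(1² + 17²) = 17.03
|j1 + 37| = √(1² + 37²) = 37.01
|H(j1)| = 21 × 150 / (17.03 × 37.01) = 4.9976
20 log₁₀(4.9976) = 13.98 dB
∠(j1 + 150) = arctan(1/150) = 0.38°
∠(j1 + 17) = arctan(1/17) = 3.37°
∠(j1 + 37) = arctan(1/37) = 1.55°
∠H(j1) = 0.38° − (3.37° + 1.55°) = -4.53°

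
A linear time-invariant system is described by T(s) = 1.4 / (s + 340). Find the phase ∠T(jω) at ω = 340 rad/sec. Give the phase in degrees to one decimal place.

-45.0°

∠(j340 + 340) = arctan(340/340) = 45.00°
∠T(j340) = −45.00° = -45.00°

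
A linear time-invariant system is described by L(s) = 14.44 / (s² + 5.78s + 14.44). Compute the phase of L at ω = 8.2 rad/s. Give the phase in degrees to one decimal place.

∠[(j8.2)² + 5.78(j8.2) + 14.44] = ∠[-52.8 + j47.396] = 138.09°
∠L(j8.2) = −138.09° = -138.09°

-138.1 deg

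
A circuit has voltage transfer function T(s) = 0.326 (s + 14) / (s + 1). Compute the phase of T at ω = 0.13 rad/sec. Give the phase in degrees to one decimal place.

∠(j0.13 + 14) = arctan(0.13/14) = 0.53°
∠(j0.13 + 1) = arctan(0.13/1) = 7.41°
∠T(j0.13) = 0.53° − 7.41° = -6.87°

-6.9 deg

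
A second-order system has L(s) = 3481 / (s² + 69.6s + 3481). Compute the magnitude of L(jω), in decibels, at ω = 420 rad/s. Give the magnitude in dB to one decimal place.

|(j420)² + 69.6(j420) + 3481| = |-1.7292e+05 + j29232| = 1.754e+05
|L(j420)| = 3481 / 1.754e+05 = 0.019849
20 log₁₀(0.019849) = -34.05 dB

-34.0 dB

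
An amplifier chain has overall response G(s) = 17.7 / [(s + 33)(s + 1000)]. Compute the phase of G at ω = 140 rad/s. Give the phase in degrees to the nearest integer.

-85 deg

∠(j140 + 33) = arctan(140/33) = 76.74°
∠(j140 + 1000) = arctan(140/1000) = 7.97°
∠G(j140) = − (76.74° + 7.97°) = -84.71°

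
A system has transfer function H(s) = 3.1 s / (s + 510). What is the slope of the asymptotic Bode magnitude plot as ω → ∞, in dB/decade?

0 dB/decade

With 1 zero and 1 pole, the high-frequency asymptotic slope is 20 × (1 − 1) = 0 dB/decade.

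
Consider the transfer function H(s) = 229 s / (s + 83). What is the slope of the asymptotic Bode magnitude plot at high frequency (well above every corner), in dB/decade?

With 1 zero and 1 pole, the high-frequency asymptotic slope is 20 × (1 − 1) = 0 dB/decade.

0 dB/decade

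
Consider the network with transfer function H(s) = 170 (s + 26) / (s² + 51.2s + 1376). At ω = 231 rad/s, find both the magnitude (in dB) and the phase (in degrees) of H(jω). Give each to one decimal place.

|H| = -2.6 dB, ∠H = -83.6°

|j231 + 26| = √(231² + 26²) = 232.5
|(j231)² + 51.2(j231) + 1376| = |-51985 + j11827| = 5.331e+04
|H(j231)| = 170 × 232.5 / 5.331e+04 = 0.74124
20 log₁₀(0.74124) = -2.60 dB
∠(j231 + 26) = arctan(231/26) = 83.58°
∠[(j231)² + 51.2(j231) + 1376] = ∠[-51985 + j11827] = 167.18°
∠H(j231) = 83.58° − 167.18° = -83.60°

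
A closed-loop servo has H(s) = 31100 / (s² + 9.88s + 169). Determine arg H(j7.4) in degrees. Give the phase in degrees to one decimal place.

-32.6°

∠[(j7.4)² + 9.88(j7.4) + 169] = ∠[114.24 + j73.112] = 32.62°
∠H(j7.4) = −32.62° = -32.62°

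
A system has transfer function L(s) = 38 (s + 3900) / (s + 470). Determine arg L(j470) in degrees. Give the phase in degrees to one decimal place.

-38.1°

∠(j470 + 3900) = arctan(470/3900) = 6.87°
∠(j470 + 470) = arctan(470/470) = 45.00°
∠L(j470) = 6.87° − 45.00° = -38.13°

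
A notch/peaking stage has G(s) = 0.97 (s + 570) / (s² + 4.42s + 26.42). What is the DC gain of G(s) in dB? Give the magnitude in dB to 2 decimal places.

26.41 dB

G(0) = 0.97 × 570 / 26.42 = 20.927
20 log₁₀(20.927) = 26.414 dB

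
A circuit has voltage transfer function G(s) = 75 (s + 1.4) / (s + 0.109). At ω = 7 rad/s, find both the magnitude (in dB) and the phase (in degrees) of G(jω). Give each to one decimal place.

|G| = 37.7 dB, ∠G = -10.4°

|j7 + 1.4| = √(7² + 1.4²) = 7.139
|j7 + 0.109| = √(7² + 0.109²) = 7.001
|G(j7)| = 75 × 7.139 / 7.001 = 76.476
20 log₁₀(76.476) = 37.67 dB
∠(j7 + 1.4) = arctan(7/1.4) = 78.69°
∠(j7 + 0.109) = arctan(7/0.109) = 89.11°
∠G(j7) = 78.69° − 89.11° = -10.42°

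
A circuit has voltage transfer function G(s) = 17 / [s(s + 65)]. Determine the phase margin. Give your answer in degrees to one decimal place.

89.8 deg

Gain crossover: |G(jω)| = 1 at ω ≈ 0.262 rad/s.
∠G(j0.262) = −90° − arctan(0.262/65) ≈ -90.23°
PM = 180° + (-90.23°) = 89.77°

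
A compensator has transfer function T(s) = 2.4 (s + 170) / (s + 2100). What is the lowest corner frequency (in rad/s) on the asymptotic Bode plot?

Break frequencies occur at each pole and zero magnitude: 170 rad/s, 2100 rad/s.
The lowest is 170 rad/s.

170 rad/s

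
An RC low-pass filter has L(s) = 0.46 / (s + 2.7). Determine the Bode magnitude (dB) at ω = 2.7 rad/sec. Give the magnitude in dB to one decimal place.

|j2.7 + 2.7| = √(2.7² + 2.7²) = 3.818
|L(j2.7)| = 0.46 / 3.818 = 0.12047
20 log₁₀(0.12047) = -18.38 dB

-18.4 dB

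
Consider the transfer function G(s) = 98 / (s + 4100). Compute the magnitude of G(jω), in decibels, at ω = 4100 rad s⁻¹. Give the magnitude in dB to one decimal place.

-35.4 dB

|j4100 + 4100| = √(4100² + 4100²) = 5798
|G(j4100)| = 98 / 5798 = 0.016902
20 log₁₀(0.016902) = -35.44 dB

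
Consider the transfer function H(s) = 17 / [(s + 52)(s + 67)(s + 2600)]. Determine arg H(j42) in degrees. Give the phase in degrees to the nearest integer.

-72°

∠(j42 + 52) = arctan(42/52) = 38.93°
∠(j42 + 67) = arctan(42/67) = 32.08°
∠(j42 + 2600) = arctan(42/2600) = 0.93°
∠H(j42) = − (38.93° + 32.08° + 0.93°) = -71.94°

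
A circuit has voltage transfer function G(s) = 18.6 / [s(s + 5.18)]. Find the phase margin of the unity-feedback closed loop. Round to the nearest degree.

Gain crossover: |G(jω)| = 1 at ω ≈ 3.09 rad s⁻¹.
∠G(j3.09) = −90° − arctan(3.09/5.18) ≈ -120.78°
PM = 180° + (-120.78°) = 59.22°

59°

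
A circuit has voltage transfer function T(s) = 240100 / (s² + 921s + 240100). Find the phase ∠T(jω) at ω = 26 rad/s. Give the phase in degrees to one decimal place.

-5.7°

∠[(j26)² + 921(j26) + 240100] = ∠[2.3942e+05 + j23946] = 5.71°
∠T(j26) = −5.71° = -5.71°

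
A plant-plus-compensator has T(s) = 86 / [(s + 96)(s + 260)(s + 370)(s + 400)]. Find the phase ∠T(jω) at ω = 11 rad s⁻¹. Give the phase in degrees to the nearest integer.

-12°

∠(j11 + 96) = arctan(11/96) = 6.54°
∠(j11 + 260) = arctan(11/260) = 2.42°
∠(j11 + 370) = arctan(11/370) = 1.70°
∠(j11 + 400) = arctan(11/400) = 1.58°
∠T(j11) = − (6.54° + 2.42° + 1.70° + 1.58°) = -12.24°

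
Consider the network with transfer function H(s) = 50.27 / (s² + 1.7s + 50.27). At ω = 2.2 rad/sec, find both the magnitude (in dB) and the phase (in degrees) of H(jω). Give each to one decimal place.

|H| = 0.8 dB, ∠H = -4.7°

|(j2.2)² + 1.7(j2.2) + 50.27| = |45.43 + j3.74| = 45.58
|H(j2.2)| = 50.27 / 45.58 = 1.1028
20 log₁₀(1.1028) = 0.85 dB
∠[(j2.2)² + 1.7(j2.2) + 50.27] = ∠[45.43 + j3.74] = 4.71°
∠H(j2.2) = −4.71° = -4.71°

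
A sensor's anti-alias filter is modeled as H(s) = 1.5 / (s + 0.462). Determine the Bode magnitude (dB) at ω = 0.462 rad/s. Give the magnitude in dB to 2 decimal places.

7.22 dB

|j0.462 + 0.462| = √(0.462² + 0.462²) = 0.6534
|H(j0.462)| = 1.5 / 0.6534 = 2.2958
20 log₁₀(2.2958) = 7.219 dB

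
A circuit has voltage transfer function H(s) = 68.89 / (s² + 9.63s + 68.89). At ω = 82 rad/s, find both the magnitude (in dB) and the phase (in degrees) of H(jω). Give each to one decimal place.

|H| = -39.8 dB, ∠H = -173.2°

|(j82)² + 9.63(j82) + 68.89| = |-6655.1 + j789.66| = 6702
|H(j82)| = 68.89 / 6702 = 0.010279
20 log₁₀(0.010279) = -39.76 dB
∠[(j82)² + 9.63(j82) + 68.89] = ∠[-6655.1 + j789.66] = 173.23°
∠H(j82) = −173.23° = -173.23°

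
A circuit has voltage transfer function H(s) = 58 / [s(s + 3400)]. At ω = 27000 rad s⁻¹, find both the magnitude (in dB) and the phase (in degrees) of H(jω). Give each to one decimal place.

|j27000 + 3400| = √(27000² + 3400²) = 2.721e+04
|j27000| = 2.7e+04
|H(j27000)| = 58 / (2.721e+04 × 2.7e+04) = 7.8938e-08
20 log₁₀(7.8938e-08) = -142.05 dB
∠(j27000 + 3400) = arctan(27000/3400) = 82.82°
∠(j27000) = 90.00°
∠H(j27000) = − (82.82° + 90.00°) = -172.82°

|H| = -142.1 dB, ∠H = -172.8°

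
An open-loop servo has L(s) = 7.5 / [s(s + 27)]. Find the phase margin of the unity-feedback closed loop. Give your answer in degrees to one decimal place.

Gain crossover: |L(jω)| = 1 at ω ≈ 0.278 rad s⁻¹.
∠L(j0.278) = −90° − arctan(0.278/27) ≈ -90.59°
PM = 180° + (-90.59°) = 89.41°

89.4 deg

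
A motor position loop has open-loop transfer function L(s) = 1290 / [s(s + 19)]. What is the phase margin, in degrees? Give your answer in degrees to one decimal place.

29.6 deg

Gain crossover: |L(jω)| = 1 at ω ≈ 33.5 rad/s.
∠L(j33.5) = −90° − arctan(33.5/19) ≈ -150.44°
PM = 180° + (-150.44°) = 29.56°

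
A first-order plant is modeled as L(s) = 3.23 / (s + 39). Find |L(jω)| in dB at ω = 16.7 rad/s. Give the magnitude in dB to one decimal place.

|j16.7 + 39| = √(16.7² + 39²) = 42.43
|L(j16.7)| = 3.23 / 42.43 = 0.076134
20 log₁₀(0.076134) = -22.37 dB

-22.4 dB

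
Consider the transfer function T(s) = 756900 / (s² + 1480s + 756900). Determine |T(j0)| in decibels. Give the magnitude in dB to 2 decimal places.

0.00 dB

T(0) = 756900 / 756900 = 1
20 log₁₀(1) = 0.000 dB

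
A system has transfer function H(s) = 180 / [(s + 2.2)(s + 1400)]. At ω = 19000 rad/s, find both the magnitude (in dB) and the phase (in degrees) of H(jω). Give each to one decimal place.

|H| = -126.1 dB, ∠H = -175.8 deg

|j19000 + 2.2| = √(19000² + 2.2²) = 1.9e+04
|j19000 + 1400| = √(19000² + 1400²) = 1.905e+04
|H(j19000)| = 180 / (1.9e+04 × 1.905e+04) = 4.9727e-07
20 log₁₀(4.9727e-07) = -126.07 dB
∠(j19000 + 2.2) = arctan(19000/2.2) = 89.99°
∠(j19000 + 1400) = arctan(19000/1400) = 85.79°
∠H(j19000) = − (89.99° + 85.79°) = -175.78°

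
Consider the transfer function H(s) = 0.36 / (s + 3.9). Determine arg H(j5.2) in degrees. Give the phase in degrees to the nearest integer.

-53°

∠(j5.2 + 3.9) = arctan(5.2/3.9) = 53.13°
∠H(j5.2) = −53.13° = -53.13°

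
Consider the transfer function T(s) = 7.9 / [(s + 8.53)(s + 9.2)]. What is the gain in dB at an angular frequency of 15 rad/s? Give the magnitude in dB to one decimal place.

|j15 + 8.53| = √(15² + 8.53²) = 17.26
|j15 + 9.2| = √(15² + 9.2²) = 17.6
|T(j15)| = 7.9 / (17.26 × 17.6) = 0.026017
20 log₁₀(0.026017) = -31.69 dB

-31.7 dB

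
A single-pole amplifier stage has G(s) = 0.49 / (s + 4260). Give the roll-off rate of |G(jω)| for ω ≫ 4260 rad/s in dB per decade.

With 0 zeros and 1 pole, the high-frequency asymptotic slope is 20 × (0 − 1) = -20 dB/decade.

-20 dB/decade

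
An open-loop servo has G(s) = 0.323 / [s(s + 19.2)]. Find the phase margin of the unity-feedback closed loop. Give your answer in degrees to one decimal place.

Gain crossover: |G(jω)| = 1 at ω ≈ 0.0168 rad s⁻¹.
∠G(j0.0168) = −90° − arctan(0.0168/19.2) ≈ -90.05°
PM = 180° + (-90.05°) = 89.95°

89.9°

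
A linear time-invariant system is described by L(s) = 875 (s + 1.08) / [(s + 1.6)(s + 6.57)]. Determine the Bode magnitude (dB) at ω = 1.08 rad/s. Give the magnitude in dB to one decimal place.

40.3 dB

|j1.08 + 1.08| = √(1.08² + 1.08²) = 1.527
|j1.08 + 1.6| = √(1.08² + 1.6²) = 1.93
|j1.08 + 6.57| = √(1.08² + 6.57²) = 6.658
|L(j1.08)| = 875 × 1.527 / (1.93 × 6.658) = 103.98
20 log₁₀(103.98) = 40.34 dB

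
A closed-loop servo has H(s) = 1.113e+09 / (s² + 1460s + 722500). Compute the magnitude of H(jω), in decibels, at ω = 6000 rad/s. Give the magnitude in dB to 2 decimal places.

29.72 dB

|(j6000)² + 1460(j6000) + 722500| = |-3.5278e+07 + j8.76e+06| = 3.635e+07
|H(j6000)| = 1.113e+09 / 3.635e+07 = 30.62
20 log₁₀(30.62) = 29.720 dB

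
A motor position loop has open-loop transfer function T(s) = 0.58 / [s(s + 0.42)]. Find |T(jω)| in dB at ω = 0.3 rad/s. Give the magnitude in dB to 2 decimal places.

|j0.3 + 0.42| = √(0.3² + 0.42²) = 0.5161
|j0.3| = 0.3
|T(j0.3)| = 0.58 / (0.5161 × 0.3) = 3.7458
20 log₁₀(3.7458) = 11.471 dB

11.47 dB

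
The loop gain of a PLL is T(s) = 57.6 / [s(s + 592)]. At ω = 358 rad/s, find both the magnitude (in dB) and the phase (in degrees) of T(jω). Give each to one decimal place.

|j358 + 592| = √(358² + 592²) = 691.8
|j358| = 358
|T(j358)| = 57.6 / (691.8 × 358) = 0.00023256
20 log₁₀(0.00023256) = -72.67 dB
∠(j358 + 592) = arctan(358/592) = 31.16°
∠(j358) = 90.00°
∠T(j358) = − (31.16° + 90.00°) = -121.16°

|T| = -72.7 dB, ∠T = -121.2°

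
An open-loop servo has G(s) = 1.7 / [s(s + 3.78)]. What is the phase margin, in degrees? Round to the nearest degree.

83 deg

Gain crossover: |G(jω)| = 1 at ω ≈ 0.447 rad s⁻¹.
∠G(j0.447) = −90° − arctan(0.447/3.78) ≈ -96.74°
PM = 180° + (-96.74°) = 83.26°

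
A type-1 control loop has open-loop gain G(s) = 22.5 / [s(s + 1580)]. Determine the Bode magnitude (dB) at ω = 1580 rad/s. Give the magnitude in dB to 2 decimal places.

-103.91 dB

|j1580 + 1580| = √(1580² + 1580²) = 2234
|j1580| = 1580
|G(j1580)| = 22.5 / (2234 × 1580) = 6.3731e-06
20 log₁₀(6.3731e-06) = -103.913 dB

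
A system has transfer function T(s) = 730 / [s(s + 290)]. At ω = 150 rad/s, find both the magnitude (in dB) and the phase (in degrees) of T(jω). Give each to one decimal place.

|j150 + 290| = √(150² + 290²) = 326.5
|j150| = 150
|T(j150)| = 730 / (326.5 × 150) = 0.014906
20 log₁₀(0.014906) = -36.53 dB
∠(j150 + 290) = arctan(150/290) = 27.35°
∠(j150) = 90.00°
∠T(j150) = − (27.35° + 90.00°) = -117.35°

|T| = -36.5 dB, ∠T = -117.3 deg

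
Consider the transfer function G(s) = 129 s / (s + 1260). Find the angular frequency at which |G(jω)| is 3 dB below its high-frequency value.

For a single-pole high-pass, the −3 dB point is at the pole: ω = 1260 rad/s.

1260 rad/s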